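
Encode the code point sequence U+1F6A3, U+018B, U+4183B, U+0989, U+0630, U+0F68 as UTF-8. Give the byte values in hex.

U+1F6A3: 4-byte form → F0 9F 9A A3.
U+018B: 2-byte form → C6 8B.
U+4183B: 4-byte form → F1 81 A0 BB.
U+0989: 3-byte form → E0 A6 89.
U+0630: 2-byte form → D8 B0.
U+0F68: 3-byte form → E0 BD A8.
Concatenated (18 bytes): F0 9F 9A A3 C6 8B F1 81 A0 BB E0 A6 89 D8 B0 E0 BD A8.

F0 9F 9A A3 C6 8B F1 81 A0 BB E0 A6 89 D8 B0 E0 BD A8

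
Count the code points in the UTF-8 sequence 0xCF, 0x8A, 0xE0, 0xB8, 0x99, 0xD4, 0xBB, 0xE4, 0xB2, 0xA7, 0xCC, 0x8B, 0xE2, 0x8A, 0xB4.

6

Byte at offset 0: 0xCF = 11001111 → 2-byte char (#1). Advance 2.
Byte at offset 2: 0xE0 = 11100000 → 3-byte char (#2). Advance 3.
Byte at offset 5: 0xD4 = 11010100 → 2-byte char (#3). Advance 2.
Byte at offset 7: 0xE4 = 11100100 → 3-byte char (#4). Advance 3.
Byte at offset 10: 0xCC = 11001100 → 2-byte char (#5). Advance 2.
Byte at offset 12: 0xE2 = 11100010 → 3-byte char (#6). Advance 3.
Reached end at offset 15 after 6 code points.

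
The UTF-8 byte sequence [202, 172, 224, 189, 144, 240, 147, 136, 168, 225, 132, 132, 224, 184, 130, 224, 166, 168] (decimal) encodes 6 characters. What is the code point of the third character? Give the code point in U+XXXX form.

U+13228

Offset 0: leading byte 0xCA = 11001010 → 2-byte char #1 = CA AC.
Offset 2: leading byte 0xE0 = 11100000 → 3-byte char #2 = E0 BD 90.
Offset 5: leading byte 0xF0 = 11110000 → 4-byte char #3 = F0 93 88 A8.
Leading byte 0xF0 = 11110000 matches 11110xxx → 4-byte sequence.
Byte 1: 0xF0 = 11110000, payload 000 (3 bits).
Byte 2: 0x93 = 10010011 (10xxxxxx ✓), payload 010011.
Byte 3: 0x88 = 10001000 (10xxxxxx ✓), payload 001000.
Byte 4: 0xA8 = 10101000 (10xxxxxx ✓), payload 101000.
Concatenate: 000010011001000101000 = 0x13228 (21 bits → U+13228).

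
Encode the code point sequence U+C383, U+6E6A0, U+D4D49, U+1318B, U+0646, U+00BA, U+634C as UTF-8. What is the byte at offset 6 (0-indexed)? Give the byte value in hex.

0xA0

U+C383 → 3-byte form EC 8E 83 at offsets 0–2.
U+6E6A0 → 4-byte form F1 AE 9A A0 at offsets 3–6.
Offset 6 falls in char 2's range; it's byte 4 of F1 AE 9A A0 = 0xA0.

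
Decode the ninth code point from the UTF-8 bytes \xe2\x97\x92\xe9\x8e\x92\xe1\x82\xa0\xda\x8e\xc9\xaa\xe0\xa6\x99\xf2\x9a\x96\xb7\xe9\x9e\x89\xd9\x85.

Offset 0: leading byte 0xE2 = 11100010 → 3-byte char #1 = E2 97 92.
Offset 3: leading byte 0xE9 = 11101001 → 3-byte char #2 = E9 8E 92.
Offset 6: leading byte 0xE1 = 11100001 → 3-byte char #3 = E1 82 A0.
Offset 9: leading byte 0xDA = 11011010 → 2-byte char #4 = DA 8E.
Offset 11: leading byte 0xC9 = 11001001 → 2-byte char #5 = C9 AA.
Offset 13: leading byte 0xE0 = 11100000 → 3-byte char #6 = E0 A6 99.
Offset 16: leading byte 0xF2 = 11110010 → 4-byte char #7 = F2 9A 96 B7.
Offset 20: leading byte 0xE9 = 11101001 → 3-byte char #8 = E9 9E 89.
Offset 23: leading byte 0xD9 = 11011001 → 2-byte char #9 = D9 85.
Leading byte 0xD9 = 11011001 matches 110xxxxx → 2-byte sequence.
Byte 1: 0xD9 = 11011001, payload 11001 (5 bits).
Byte 2: 0x85 = 10000101 (10xxxxxx ✓), payload 000101.
Concatenate: 11001000101 = 0x645 (11 bits → U+0645).

U+0645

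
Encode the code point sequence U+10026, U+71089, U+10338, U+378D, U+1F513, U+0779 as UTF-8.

F0 90 80 A6 F1 B1 82 89 F0 90 8C B8 E3 9E 8D F0 9F 94 93 DD B9

U+10026: 4-byte form → F0 90 80 A6.
U+71089: 4-byte form → F1 B1 82 89.
U+10338: 4-byte form → F0 90 8C B8.
U+378D: 3-byte form → E3 9E 8D.
U+1F513: 4-byte form → F0 9F 94 93.
U+0779: 2-byte form → DD B9.
Concatenated (21 bytes): F0 90 80 A6 F1 B1 82 89 F0 90 8C B8 E3 9E 8D F0 9F 94 93 DD B9.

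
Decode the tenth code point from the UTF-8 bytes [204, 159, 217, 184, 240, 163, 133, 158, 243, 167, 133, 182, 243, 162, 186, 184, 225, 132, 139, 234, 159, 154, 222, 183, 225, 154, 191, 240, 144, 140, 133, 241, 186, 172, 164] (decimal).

Offset 0: leading byte 0xCC = 11001100 → 2-byte char #1 = CC 9F.
Offset 2: leading byte 0xD9 = 11011001 → 2-byte char #2 = D9 B8.
Offset 4: leading byte 0xF0 = 11110000 → 4-byte char #3 = F0 A3 85 9E.
Offset 8: leading byte 0xF3 = 11110011 → 4-byte char #4 = F3 A7 85 B6.
Offset 12: leading byte 0xF3 = 11110011 → 4-byte char #5 = F3 A2 BA B8.
Offset 16: leading byte 0xE1 = 11100001 → 3-byte char #6 = E1 84 8B.
Offset 19: leading byte 0xEA = 11101010 → 3-byte char #7 = EA 9F 9A.
Offset 22: leading byte 0xDE = 11011110 → 2-byte char #8 = DE B7.
Offset 24: leading byte 0xE1 = 11100001 → 3-byte char #9 = E1 9A BF.
Offset 27: leading byte 0xF0 = 11110000 → 4-byte char #10 = F0 90 8C 85.
Leading byte 0xF0 = 11110000 matches 11110xxx → 4-byte sequence.
Byte 1: 0xF0 = 11110000, payload 000 (3 bits).
Byte 2: 0x90 = 10010000 (10xxxxxx ✓), payload 010000.
Byte 3: 0x8C = 10001100 (10xxxxxx ✓), payload 001100.
Byte 4: 0x85 = 10000101 (10xxxxxx ✓), payload 000101.
Concatenate: 000010000001100000101 = 0x10305 (21 bits → U+10305).

U+10305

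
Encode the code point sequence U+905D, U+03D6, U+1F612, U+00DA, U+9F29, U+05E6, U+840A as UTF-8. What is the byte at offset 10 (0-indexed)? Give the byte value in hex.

0x9A

U+905D → 3-byte form E9 81 9D at offsets 0–2.
U+03D6 → 2-byte form CF 96 at offsets 3–4.
U+1F612 → 4-byte form F0 9F 98 92 at offsets 5–8.
U+00DA → 2-byte form C3 9A at offsets 9–10.
Offset 10 falls in char 4's range; it's byte 2 of C3 9A = 0x9A.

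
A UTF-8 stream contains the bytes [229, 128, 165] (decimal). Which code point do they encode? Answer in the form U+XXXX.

U+5025

Leading byte 0xE5 = 11100101 matches 1110xxxx → 3-byte sequence.
Byte 1: 0xE5 = 11100101, payload 0101 (4 bits).
Byte 2: 0x80 = 10000000 (10xxxxxx ✓), payload 000000.
Byte 3: 0xA5 = 10100101 (10xxxxxx ✓), payload 100101.
Concatenate: 0101000000100101 = 0x5025 (16 bits → U+5025).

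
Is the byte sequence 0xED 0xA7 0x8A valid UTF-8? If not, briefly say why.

Structurally a 3-byte sequence; payload = 0xD9CA.
But 0xD9CA is in U+D800–U+DFFF, the surrogate range. Surrogates are not Unicode scalar values and are forbidden in UTF-8.

invalid (encodes a surrogate (U+D800–U+DFFF))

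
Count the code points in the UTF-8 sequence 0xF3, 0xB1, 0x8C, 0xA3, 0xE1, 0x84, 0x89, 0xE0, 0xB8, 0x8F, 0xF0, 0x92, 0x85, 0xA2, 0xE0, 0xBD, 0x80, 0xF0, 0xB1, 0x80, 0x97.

6

Byte at offset 0: 0xF3 = 11110011 → 4-byte char (#1). Advance 4.
Byte at offset 4: 0xE1 = 11100001 → 3-byte char (#2). Advance 3.
Byte at offset 7: 0xE0 = 11100000 → 3-byte char (#3). Advance 3.
Byte at offset 10: 0xF0 = 11110000 → 4-byte char (#4). Advance 4.
Byte at offset 14: 0xE0 = 11100000 → 3-byte char (#5). Advance 3.
Byte at offset 17: 0xF0 = 11110000 → 4-byte char (#6). Advance 4.
Reached end at offset 21 after 6 code points.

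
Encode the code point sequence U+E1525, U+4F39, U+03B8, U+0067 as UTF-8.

F3 A1 94 A5 E4 BC B9 CE B8 67

U+E1525: 4-byte form → F3 A1 94 A5.
U+4F39: 3-byte form → E4 BC B9.
U+03B8: 2-byte form → CE B8.
U+0067: 1-byte form → 67.
Concatenated (10 bytes): F3 A1 94 A5 E4 BC B9 CE B8 67.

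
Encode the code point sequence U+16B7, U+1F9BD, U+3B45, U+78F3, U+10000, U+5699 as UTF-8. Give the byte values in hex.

U+16B7: 3-byte form → E1 9A B7.
U+1F9BD: 4-byte form → F0 9F A6 BD.
U+3B45: 3-byte form → E3 AD 85.
U+78F3: 3-byte form → E7 A3 B3.
U+10000: 4-byte form → F0 90 80 80.
U+5699: 3-byte form → E5 9A 99.
Concatenated (20 bytes): E1 9A B7 F0 9F A6 BD E3 AD 85 E7 A3 B3 F0 90 80 80 E5 9A 99.

E1 9A B7 F0 9F A6 BD E3 AD 85 E7 A3 B3 F0 90 80 80 E5 9A 99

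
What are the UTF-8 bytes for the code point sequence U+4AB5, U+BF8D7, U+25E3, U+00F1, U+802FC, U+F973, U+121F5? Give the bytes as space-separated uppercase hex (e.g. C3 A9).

E4 AA B5 F2 BF A3 97 E2 97 A3 C3 B1 F2 80 8B BC EF A5 B3 F0 92 87 B5

U+4AB5: 3-byte form → E4 AA B5.
U+BF8D7: 4-byte form → F2 BF A3 97.
U+25E3: 3-byte form → E2 97 A3.
U+00F1: 2-byte form → C3 B1.
U+802FC: 4-byte form → F2 80 8B BC.
U+F973: 3-byte form → EF A5 B3.
U+121F5: 4-byte form → F0 92 87 B5.
Concatenated (23 bytes): E4 AA B5 F2 BF A3 97 E2 97 A3 C3 B1 F2 80 8B BC EF A5 B3 F0 92 87 B5.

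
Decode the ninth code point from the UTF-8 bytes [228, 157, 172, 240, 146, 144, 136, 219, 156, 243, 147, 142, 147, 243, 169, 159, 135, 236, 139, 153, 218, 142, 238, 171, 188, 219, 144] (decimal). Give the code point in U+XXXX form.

Offset 0: leading byte 0xE4 = 11100100 → 3-byte char #1 = E4 9D AC.
Offset 3: leading byte 0xF0 = 11110000 → 4-byte char #2 = F0 92 90 88.
Offset 7: leading byte 0xDB = 11011011 → 2-byte char #3 = DB 9C.
Offset 9: leading byte 0xF3 = 11110011 → 4-byte char #4 = F3 93 8E 93.
Offset 13: leading byte 0xF3 = 11110011 → 4-byte char #5 = F3 A9 9F 87.
Offset 17: leading byte 0xEC = 11101100 → 3-byte char #6 = EC 8B 99.
Offset 20: leading byte 0xDA = 11011010 → 2-byte char #7 = DA 8E.
Offset 22: leading byte 0xEE = 11101110 → 3-byte char #8 = EE AB BC.
Offset 25: leading byte 0xDB = 11011011 → 2-byte char #9 = DB 90.
Leading byte 0xDB = 11011011 matches 110xxxxx → 2-byte sequence.
Byte 1: 0xDB = 11011011, payload 11011 (5 bits).
Byte 2: 0x90 = 10010000 (10xxxxxx ✓), payload 010000.
Concatenate: 11011010000 = 0x6D0 (11 bits → U+06D0).

U+06D0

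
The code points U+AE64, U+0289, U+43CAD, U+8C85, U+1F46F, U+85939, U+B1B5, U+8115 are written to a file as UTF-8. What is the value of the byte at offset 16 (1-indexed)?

0xAF

1-indexed offset 16 is 0-indexed offset 15.
U+AE64 → 3-byte form EA B9 A4 at offsets 0–2.
U+0289 → 2-byte form CA 89 at offsets 3–4.
U+43CAD → 4-byte form F1 83 B2 AD at offsets 5–8.
U+8C85 → 3-byte form E8 B2 85 at offsets 9–11.
U+1F46F → 4-byte form F0 9F 91 AF at offsets 12–15.
Offset 15 falls in char 5's range; it's byte 4 of F0 9F 91 AF = 0xAF.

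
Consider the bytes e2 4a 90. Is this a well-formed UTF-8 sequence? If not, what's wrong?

invalid (non-continuation byte where continuation expected)

Leading byte 0xE2 = 11100010 → 3-byte form.
Byte 2 is 0x4A = 01001010, which is not 10xxxxxx — expected a continuation byte.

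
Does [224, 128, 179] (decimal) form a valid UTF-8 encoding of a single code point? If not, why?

Leading byte 0xE0 = 11100000 → 3-byte form.
Continuation bytes all match 10xxxxxx. Payload decodes to 0x33.
But 0x33 < 0x800, the minimum for a 3-byte sequence — this is an overlong encoding.

invalid (overlong encoding)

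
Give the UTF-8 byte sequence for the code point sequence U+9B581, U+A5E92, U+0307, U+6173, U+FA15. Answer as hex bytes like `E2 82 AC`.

F2 9B 96 81 F2 A5 BA 92 CC 87 E6 85 B3 EF A8 95

U+9B581: 4-byte form → F2 9B 96 81.
U+A5E92: 4-byte form → F2 A5 BA 92.
U+0307: 2-byte form → CC 87.
U+6173: 3-byte form → E6 85 B3.
U+FA15: 3-byte form → EF A8 95.
Concatenated (16 bytes): F2 9B 96 81 F2 A5 BA 92 CC 87 E6 85 B3 EF A8 95.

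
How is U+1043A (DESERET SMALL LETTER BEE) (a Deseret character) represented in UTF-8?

U+1043A = 0x1043A = 66618 decimal. In range U+10000–U+10FFFF → 4-byte form: 11110xxx 10xxxxxx 10xxxxxx 10xxxxxx.
Binary (21 bits): 000010000010000111010.
Split 3+6+6+6: 000 | 010000 | 010000 | 111010.
Byte 1: 11110000 = 0xF0.
Byte 2: 10010000 = 0x90.
Byte 3: 10010000 = 0x90.
Byte 4: 10111010 = 0xBA.

F0 90 90 BA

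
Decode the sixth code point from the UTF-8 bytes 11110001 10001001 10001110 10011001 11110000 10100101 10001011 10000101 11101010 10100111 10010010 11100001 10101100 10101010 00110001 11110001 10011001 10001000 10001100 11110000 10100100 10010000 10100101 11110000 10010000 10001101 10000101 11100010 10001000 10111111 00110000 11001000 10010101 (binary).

U+5920C

Offset 0: leading byte 0xF1 = 11110001 → 4-byte char #1 = F1 89 8E 99.
Offset 4: leading byte 0xF0 = 11110000 → 4-byte char #2 = F0 A5 8B 85.
Offset 8: leading byte 0xEA = 11101010 → 3-byte char #3 = EA A7 92.
Offset 11: leading byte 0xE1 = 11100001 → 3-byte char #4 = E1 AC AA.
Offset 14: leading byte 0x31 = 00110001 → 1-byte char #5 = 31.
Offset 15: leading byte 0xF1 = 11110001 → 4-byte char #6 = F1 99 88 8C.
Leading byte 0xF1 = 11110001 matches 11110xxx → 4-byte sequence.
Byte 1: 0xF1 = 11110001, payload 001 (3 bits).
Byte 2: 0x99 = 10011001 (10xxxxxx ✓), payload 011001.
Byte 3: 0x88 = 10001000 (10xxxxxx ✓), payload 001000.
Byte 4: 0x8C = 10001100 (10xxxxxx ✓), payload 001100.
Concatenate: 001011001001000001100 = 0x5920C (21 bits → U+5920C).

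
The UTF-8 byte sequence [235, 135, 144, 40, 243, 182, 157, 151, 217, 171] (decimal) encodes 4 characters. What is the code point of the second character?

U+0028

Offset 0: leading byte 0xEB = 11101011 → 3-byte char #1 = EB 87 90.
Offset 3: leading byte 0x28 = 00101000 → 1-byte char #2 = 28.
Leading byte 0x28 = 00101000 matches 0xxxxxxx → 1-byte sequence.
Byte 1: 0x28 = 00101000, payload 0101000 (7 bits).
Concatenate: 0101000 = 0x28 (7 bits → U+0028).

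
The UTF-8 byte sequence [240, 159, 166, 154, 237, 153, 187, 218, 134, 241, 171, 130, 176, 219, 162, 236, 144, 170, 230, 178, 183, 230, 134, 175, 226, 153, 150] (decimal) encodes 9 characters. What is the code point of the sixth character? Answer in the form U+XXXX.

Offset 0: leading byte 0xF0 = 11110000 → 4-byte char #1 = F0 9F A6 9A.
Offset 4: leading byte 0xED = 11101101 → 3-byte char #2 = ED 99 BB.
Offset 7: leading byte 0xDA = 11011010 → 2-byte char #3 = DA 86.
Offset 9: leading byte 0xF1 = 11110001 → 4-byte char #4 = F1 AB 82 B0.
Offset 13: leading byte 0xDB = 11011011 → 2-byte char #5 = DB A2.
Offset 15: leading byte 0xEC = 11101100 → 3-byte char #6 = EC 90 AA.
Leading byte 0xEC = 11101100 matches 1110xxxx → 3-byte sequence.
Byte 1: 0xEC = 11101100, payload 1100 (4 bits).
Byte 2: 0x90 = 10010000 (10xxxxxx ✓), payload 010000.
Byte 3: 0xAA = 10101010 (10xxxxxx ✓), payload 101010.
Concatenate: 1100010000101010 = 0xC42A (16 bits → U+C42A).

U+C42A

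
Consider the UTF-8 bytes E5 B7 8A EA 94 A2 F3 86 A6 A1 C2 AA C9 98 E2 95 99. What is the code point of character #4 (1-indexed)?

Offset 0: leading byte 0xE5 = 11100101 → 3-byte char #1 = E5 B7 8A.
Offset 3: leading byte 0xEA = 11101010 → 3-byte char #2 = EA 94 A2.
Offset 6: leading byte 0xF3 = 11110011 → 4-byte char #3 = F3 86 A6 A1.
Offset 10: leading byte 0xC2 = 11000010 → 2-byte char #4 = C2 AA.
Leading byte 0xC2 = 11000010 matches 110xxxxx → 2-byte sequence.
Byte 1: 0xC2 = 11000010, payload 00010 (5 bits).
Byte 2: 0xAA = 10101010 (10xxxxxx ✓), payload 101010.
Concatenate: 00010101010 = 0xAA (11 bits → U+00AA).

U+00AA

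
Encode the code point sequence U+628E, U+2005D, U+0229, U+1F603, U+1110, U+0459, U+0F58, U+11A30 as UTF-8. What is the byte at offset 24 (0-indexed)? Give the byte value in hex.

0xB0

U+628E → 3-byte form E6 8A 8E at offsets 0–2.
U+2005D → 4-byte form F0 A0 81 9D at offsets 3–6.
U+0229 → 2-byte form C8 A9 at offsets 7–8.
U+1F603 → 4-byte form F0 9F 98 83 at offsets 9–12.
U+1110 → 3-byte form E1 84 90 at offsets 13–15.
U+0459 → 2-byte form D1 99 at offsets 16–17.
U+0F58 → 3-byte form E0 BD 98 at offsets 18–20.
U+11A30 → 4-byte form F0 91 A8 B0 at offsets 21–24.
Offset 24 falls in char 8's range; it's byte 4 of F0 91 A8 B0 = 0xB0.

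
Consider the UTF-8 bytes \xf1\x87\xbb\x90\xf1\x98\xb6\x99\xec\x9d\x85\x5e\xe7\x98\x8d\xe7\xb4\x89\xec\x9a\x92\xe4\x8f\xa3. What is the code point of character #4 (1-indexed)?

Offset 0: leading byte 0xF1 = 11110001 → 4-byte char #1 = F1 87 BB 90.
Offset 4: leading byte 0xF1 = 11110001 → 4-byte char #2 = F1 98 B6 99.
Offset 8: leading byte 0xEC = 11101100 → 3-byte char #3 = EC 9D 85.
Offset 11: leading byte 0x5E = 01011110 → 1-byte char #4 = 5E.
Leading byte 0x5E = 01011110 matches 0xxxxxxx → 1-byte sequence.
Byte 1: 0x5E = 01011110, payload 1011110 (7 bits).
Concatenate: 1011110 = 0x5E (7 bits → U+005E).

U+005E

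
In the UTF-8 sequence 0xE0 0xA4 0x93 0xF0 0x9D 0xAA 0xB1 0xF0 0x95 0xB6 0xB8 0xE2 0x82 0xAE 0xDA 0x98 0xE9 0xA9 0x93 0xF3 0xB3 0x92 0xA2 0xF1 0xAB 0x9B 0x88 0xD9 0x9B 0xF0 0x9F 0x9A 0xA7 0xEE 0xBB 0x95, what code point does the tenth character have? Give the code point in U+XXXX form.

Offset 0: leading byte 0xE0 = 11100000 → 3-byte char #1 = E0 A4 93.
Offset 3: leading byte 0xF0 = 11110000 → 4-byte char #2 = F0 9D AA B1.
Offset 7: leading byte 0xF0 = 11110000 → 4-byte char #3 = F0 95 B6 B8.
Offset 11: leading byte 0xE2 = 11100010 → 3-byte char #4 = E2 82 AE.
Offset 14: leading byte 0xDA = 11011010 → 2-byte char #5 = DA 98.
Offset 16: leading byte 0xE9 = 11101001 → 3-byte char #6 = E9 A9 93.
Offset 19: leading byte 0xF3 = 11110011 → 4-byte char #7 = F3 B3 92 A2.
Offset 23: leading byte 0xF1 = 11110001 → 4-byte char #8 = F1 AB 9B 88.
Offset 27: leading byte 0xD9 = 11011001 → 2-byte char #9 = D9 9B.
Offset 29: leading byte 0xF0 = 11110000 → 4-byte char #10 = F0 9F 9A A7.
Leading byte 0xF0 = 11110000 matches 11110xxx → 4-byte sequence.
Byte 1: 0xF0 = 11110000, payload 000 (3 bits).
Byte 2: 0x9F = 10011111 (10xxxxxx ✓), payload 011111.
Byte 3: 0x9A = 10011010 (10xxxxxx ✓), payload 011010.
Byte 4: 0xA7 = 10100111 (10xxxxxx ✓), payload 100111.
Concatenate: 000011111011010100111 = 0x1F6A7 (21 bits → U+1F6A7).

U+1F6A7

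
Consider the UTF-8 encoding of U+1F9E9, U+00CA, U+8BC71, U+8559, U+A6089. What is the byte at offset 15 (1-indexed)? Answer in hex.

0xA6

1-indexed offset 15 is 0-indexed offset 14.
U+1F9E9 → 4-byte form F0 9F A7 A9 at offsets 0–3.
U+00CA → 2-byte form C3 8A at offsets 4–5.
U+8BC71 → 4-byte form F2 8B B1 B1 at offsets 6–9.
U+8559 → 3-byte form E8 95 99 at offsets 10–12.
U+A6089 → 4-byte form F2 A6 82 89 at offsets 13–16.
Offset 14 falls in char 5's range; it's byte 2 of F2 A6 82 89 = 0xA6.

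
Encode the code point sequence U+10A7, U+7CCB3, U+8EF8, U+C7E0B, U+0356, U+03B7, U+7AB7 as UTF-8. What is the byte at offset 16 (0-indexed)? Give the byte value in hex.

U+10A7 → 3-byte form E1 82 A7 at offsets 0–2.
U+7CCB3 → 4-byte form F1 BC B2 B3 at offsets 3–6.
U+8EF8 → 3-byte form E8 BB B8 at offsets 7–9.
U+C7E0B → 4-byte form F3 87 B8 8B at offsets 10–13.
U+0356 → 2-byte form CD 96 at offsets 14–15.
U+03B7 → 2-byte form CE B7 at offsets 16–17.
Offset 16 falls in char 6's range; it's byte 1 of CE B7 = 0xCE.

0xCE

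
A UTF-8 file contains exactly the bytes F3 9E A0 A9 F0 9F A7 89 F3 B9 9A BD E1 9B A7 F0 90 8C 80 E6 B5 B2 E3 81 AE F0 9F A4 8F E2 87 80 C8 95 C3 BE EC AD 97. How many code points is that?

Byte at offset 0: 0xF3 = 11110011 → 4-byte char (#1). Advance 4.
Byte at offset 4: 0xF0 = 11110000 → 4-byte char (#2). Advance 4.
Byte at offset 8: 0xF3 = 11110011 → 4-byte char (#3). Advance 4.
Byte at offset 12: 0xE1 = 11100001 → 3-byte char (#4). Advance 3.
Byte at offset 15: 0xF0 = 11110000 → 4-byte char (#5). Advance 4.
Byte at offset 19: 0xE6 = 11100110 → 3-byte char (#6). Advance 3.
Byte at offset 22: 0xE3 = 11100011 → 3-byte char (#7). Advance 3.
Byte at offset 25: 0xF0 = 11110000 → 4-byte char (#8). Advance 4.
Byte at offset 29: 0xE2 = 11100010 → 3-byte char (#9). Advance 3.
Byte at offset 32: 0xC8 = 11001000 → 2-byte char (#10). Advance 2.
Byte at offset 34: 0xC3 = 11000011 → 2-byte char (#11). Advance 2.
Byte at offset 36: 0xEC = 11101100 → 3-byte char (#12). Advance 3.
Reached end at offset 39 after 12 code points.

12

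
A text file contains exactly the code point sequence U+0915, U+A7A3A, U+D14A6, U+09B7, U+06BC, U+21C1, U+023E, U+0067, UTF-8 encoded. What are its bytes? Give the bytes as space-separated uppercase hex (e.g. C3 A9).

E0 A4 95 F2 A7 A8 BA F3 91 92 A6 E0 A6 B7 DA BC E2 87 81 C8 BE 67

U+0915: 3-byte form → E0 A4 95.
U+A7A3A: 4-byte form → F2 A7 A8 BA.
U+D14A6: 4-byte form → F3 91 92 A6.
U+09B7: 3-byte form → E0 A6 B7.
U+06BC: 2-byte form → DA BC.
U+21C1: 3-byte form → E2 87 81.
U+023E: 2-byte form → C8 BE.
U+0067: 1-byte form → 67.
Concatenated (22 bytes): E0 A4 95 F2 A7 A8 BA F3 91 92 A6 E0 A6 B7 DA BC E2 87 81 C8 BE 67.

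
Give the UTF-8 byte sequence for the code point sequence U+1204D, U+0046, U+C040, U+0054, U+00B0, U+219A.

U+1204D: 4-byte form → F0 92 81 8D.
U+0046: 1-byte form → 46.
U+C040: 3-byte form → EC 81 80.
U+0054: 1-byte form → 54.
U+00B0: 2-byte form → C2 B0.
U+219A: 3-byte form → E2 86 9A.
Concatenated (14 bytes): F0 92 81 8D 46 EC 81 80 54 C2 B0 E2 86 9A.

F0 92 81 8D 46 EC 81 80 54 C2 B0 E2 86 9A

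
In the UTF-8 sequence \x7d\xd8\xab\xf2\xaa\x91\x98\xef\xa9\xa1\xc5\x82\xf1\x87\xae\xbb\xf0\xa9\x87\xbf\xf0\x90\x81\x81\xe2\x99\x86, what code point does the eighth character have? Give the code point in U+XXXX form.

U+10041

Offset 0: leading byte 0x7D = 01111101 → 1-byte char #1 = 7D.
Offset 1: leading byte 0xD8 = 11011000 → 2-byte char #2 = D8 AB.
Offset 3: leading byte 0xF2 = 11110010 → 4-byte char #3 = F2 AA 91 98.
Offset 7: leading byte 0xEF = 11101111 → 3-byte char #4 = EF A9 A1.
Offset 10: leading byte 0xC5 = 11000101 → 2-byte char #5 = C5 82.
Offset 12: leading byte 0xF1 = 11110001 → 4-byte char #6 = F1 87 AE BB.
Offset 16: leading byte 0xF0 = 11110000 → 4-byte char #7 = F0 A9 87 BF.
Offset 20: leading byte 0xF0 = 11110000 → 4-byte char #8 = F0 90 81 81.
Leading byte 0xF0 = 11110000 matches 11110xxx → 4-byte sequence.
Byte 1: 0xF0 = 11110000, payload 000 (3 bits).
Byte 2: 0x90 = 10010000 (10xxxxxx ✓), payload 010000.
Byte 3: 0x81 = 10000001 (10xxxxxx ✓), payload 000001.
Byte 4: 0x81 = 10000001 (10xxxxxx ✓), payload 000001.
Concatenate: 000010000000001000001 = 0x10041 (21 bits → U+10041).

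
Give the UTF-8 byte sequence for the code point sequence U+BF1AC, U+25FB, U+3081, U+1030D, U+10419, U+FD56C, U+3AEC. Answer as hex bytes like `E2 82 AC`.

U+BF1AC: 4-byte form → F2 BF 86 AC.
U+25FB: 3-byte form → E2 97 BB.
U+3081: 3-byte form → E3 82 81.
U+1030D: 4-byte form → F0 90 8C 8D.
U+10419: 4-byte form → F0 90 90 99.
U+FD56C: 4-byte form → F3 BD 95 AC.
U+3AEC: 3-byte form → E3 AB AC.
Concatenated (25 bytes): F2 BF 86 AC E2 97 BB E3 82 81 F0 90 8C 8D F0 90 90 99 F3 BD 95 AC E3 AB AC.

F2 BF 86 AC E2 97 BB E3 82 81 F0 90 8C 8D F0 90 90 99 F3 BD 95 AC E3 AB AC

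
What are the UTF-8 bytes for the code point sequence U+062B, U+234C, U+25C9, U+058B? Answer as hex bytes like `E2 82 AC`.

D8 AB E2 8D 8C E2 97 89 D6 8B

U+062B: 2-byte form → D8 AB.
U+234C: 3-byte form → E2 8D 8C.
U+25C9: 3-byte form → E2 97 89.
U+058B: 2-byte form → D6 8B.
Concatenated (10 bytes): D8 AB E2 8D 8C E2 97 89 D6 8B.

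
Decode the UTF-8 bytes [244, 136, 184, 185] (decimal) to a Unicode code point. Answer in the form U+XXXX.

U+108E39

Leading byte 0xF4 = 11110100 matches 11110xxx → 4-byte sequence.
Byte 1: 0xF4 = 11110100, payload 100 (3 bits).
Byte 2: 0x88 = 10001000 (10xxxxxx ✓), payload 001000.
Byte 3: 0xB8 = 10111000 (10xxxxxx ✓), payload 111000.
Byte 4: 0xB9 = 10111001 (10xxxxxx ✓), payload 111001.
Concatenate: 100001000111000111001 = 0x108E39 (21 bits → U+108E39).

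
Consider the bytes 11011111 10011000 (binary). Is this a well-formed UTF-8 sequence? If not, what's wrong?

valid

Leading byte 0xDF = 11011111 → 2-byte form.
Continuation bytes 0x98=10011000 all match 10xxxxxx.
Decoded value 0x7D8 is ≥ 0x80 (shortest form) and not a surrogate.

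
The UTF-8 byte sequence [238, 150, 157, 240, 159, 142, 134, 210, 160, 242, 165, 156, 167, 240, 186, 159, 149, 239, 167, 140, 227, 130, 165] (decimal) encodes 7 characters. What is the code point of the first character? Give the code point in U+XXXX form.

U+E59D

Offset 0: leading byte 0xEE = 11101110 → 3-byte char #1 = EE 96 9D.
Leading byte 0xEE = 11101110 matches 1110xxxx → 3-byte sequence.
Byte 1: 0xEE = 11101110, payload 1110 (4 bits).
Byte 2: 0x96 = 10010110 (10xxxxxx ✓), payload 010110.
Byte 3: 0x9D = 10011101 (10xxxxxx ✓), payload 011101.
Concatenate: 1110010110011101 = 0xE59D (16 bits → U+E59D).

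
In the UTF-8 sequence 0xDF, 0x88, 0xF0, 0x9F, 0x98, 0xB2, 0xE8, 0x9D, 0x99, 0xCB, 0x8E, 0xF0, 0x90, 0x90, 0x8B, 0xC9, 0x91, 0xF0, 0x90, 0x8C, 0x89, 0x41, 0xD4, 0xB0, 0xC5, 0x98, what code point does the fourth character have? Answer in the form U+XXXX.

U+02CE

Offset 0: leading byte 0xDF = 11011111 → 2-byte char #1 = DF 88.
Offset 2: leading byte 0xF0 = 11110000 → 4-byte char #2 = F0 9F 98 B2.
Offset 6: leading byte 0xE8 = 11101000 → 3-byte char #3 = E8 9D 99.
Offset 9: leading byte 0xCB = 11001011 → 2-byte char #4 = CB 8E.
Leading byte 0xCB = 11001011 matches 110xxxxx → 2-byte sequence.
Byte 1: 0xCB = 11001011, payload 01011 (5 bits).
Byte 2: 0x8E = 10001110 (10xxxxxx ✓), payload 001110.
Concatenate: 01011001110 = 0x2CE (11 bits → U+02CE).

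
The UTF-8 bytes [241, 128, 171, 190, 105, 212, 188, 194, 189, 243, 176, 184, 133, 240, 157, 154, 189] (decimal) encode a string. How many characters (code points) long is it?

Byte at offset 0: 0xF1 = 11110001 → 4-byte char (#1). Advance 4.
Byte at offset 4: 0x69 = 01101001 → 1-byte char (#2). Advance 1.
Byte at offset 5: 0xD4 = 11010100 → 2-byte char (#3). Advance 2.
Byte at offset 7: 0xC2 = 11000010 → 2-byte char (#4). Advance 2.
Byte at offset 9: 0xF3 = 11110011 → 4-byte char (#5). Advance 4.
Byte at offset 13: 0xF0 = 11110000 → 4-byte char (#6). Advance 4.
Reached end at offset 17 after 6 code points.

6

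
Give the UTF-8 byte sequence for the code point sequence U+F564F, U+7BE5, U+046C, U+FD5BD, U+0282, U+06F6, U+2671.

F3 B5 99 8F E7 AF A5 D1 AC F3 BD 96 BD CA 82 DB B6 E2 99 B1

U+F564F: 4-byte form → F3 B5 99 8F.
U+7BE5: 3-byte form → E7 AF A5.
U+046C: 2-byte form → D1 AC.
U+FD5BD: 4-byte form → F3 BD 96 BD.
U+0282: 2-byte form → CA 82.
U+06F6: 2-byte form → DB B6.
U+2671: 3-byte form → E2 99 B1.
Concatenated (20 bytes): F3 B5 99 8F E7 AF A5 D1 AC F3 BD 96 BD CA 82 DB B6 E2 99 B1.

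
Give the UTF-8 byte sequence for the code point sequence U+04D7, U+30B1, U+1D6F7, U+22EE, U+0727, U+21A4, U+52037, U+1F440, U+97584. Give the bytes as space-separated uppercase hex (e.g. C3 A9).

U+04D7: 2-byte form → D3 97.
U+30B1: 3-byte form → E3 82 B1.
U+1D6F7: 4-byte form → F0 9D 9B B7.
U+22EE: 3-byte form → E2 8B AE.
U+0727: 2-byte form → DC A7.
U+21A4: 3-byte form → E2 86 A4.
U+52037: 4-byte form → F1 92 80 B7.
U+1F440: 4-byte form → F0 9F 91 80.
U+97584: 4-byte form → F2 97 96 84.
Concatenated (29 bytes): D3 97 E3 82 B1 F0 9D 9B B7 E2 8B AE DC A7 E2 86 A4 F1 92 80 B7 F0 9F 91 80 F2 97 96 84.

D3 97 E3 82 B1 F0 9D 9B B7 E2 8B AE DC A7 E2 86 A4 F1 92 80 B7 F0 9F 91 80 F2 97 96 84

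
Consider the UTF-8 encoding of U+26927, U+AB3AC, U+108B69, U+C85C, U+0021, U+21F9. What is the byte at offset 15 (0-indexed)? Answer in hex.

0x21

U+26927 → 4-byte form F0 A6 A4 A7 at offsets 0–3.
U+AB3AC → 4-byte form F2 AB 8E AC at offsets 4–7.
U+108B69 → 4-byte form F4 88 AD A9 at offsets 8–11.
U+C85C → 3-byte form EC A1 9C at offsets 12–14.
U+0021 → 1-byte form 21 at offsets 15–15.
Offset 15 falls in char 5's range; it's byte 1 of 21 = 0x21.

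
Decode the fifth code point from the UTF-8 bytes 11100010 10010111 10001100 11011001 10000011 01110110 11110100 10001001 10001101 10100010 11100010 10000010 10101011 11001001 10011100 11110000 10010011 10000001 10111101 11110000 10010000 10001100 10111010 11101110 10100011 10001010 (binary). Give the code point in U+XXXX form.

U+20AB

Offset 0: leading byte 0xE2 = 11100010 → 3-byte char #1 = E2 97 8C.
Offset 3: leading byte 0xD9 = 11011001 → 2-byte char #2 = D9 83.
Offset 5: leading byte 0x76 = 01110110 → 1-byte char #3 = 76.
Offset 6: leading byte 0xF4 = 11110100 → 4-byte char #4 = F4 89 8D A2.
Offset 10: leading byte 0xE2 = 11100010 → 3-byte char #5 = E2 82 AB.
Leading byte 0xE2 = 11100010 matches 1110xxxx → 3-byte sequence.
Byte 1: 0xE2 = 11100010, payload 0010 (4 bits).
Byte 2: 0x82 = 10000010 (10xxxxxx ✓), payload 000010.
Byte 3: 0xAB = 10101011 (10xxxxxx ✓), payload 101011.
Concatenate: 0010000010101011 = 0x20AB (16 bits → U+20AB).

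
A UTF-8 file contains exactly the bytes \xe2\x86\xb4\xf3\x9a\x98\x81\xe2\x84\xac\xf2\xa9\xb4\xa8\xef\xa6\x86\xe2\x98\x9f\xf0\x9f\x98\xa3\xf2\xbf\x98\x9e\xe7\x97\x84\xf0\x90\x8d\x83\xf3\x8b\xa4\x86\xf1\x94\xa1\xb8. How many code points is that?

12

Byte at offset 0: 0xE2 = 11100010 → 3-byte char (#1). Advance 3.
Byte at offset 3: 0xF3 = 11110011 → 4-byte char (#2). Advance 4.
Byte at offset 7: 0xE2 = 11100010 → 3-byte char (#3). Advance 3.
Byte at offset 10: 0xF2 = 11110010 → 4-byte char (#4). Advance 4.
Byte at offset 14: 0xEF = 11101111 → 3-byte char (#5). Advance 3.
Byte at offset 17: 0xE2 = 11100010 → 3-byte char (#6). Advance 3.
Byte at offset 20: 0xF0 = 11110000 → 4-byte char (#7). Advance 4.
Byte at offset 24: 0xF2 = 11110010 → 4-byte char (#8). Advance 4.
Byte at offset 28: 0xE7 = 11100111 → 3-byte char (#9). Advance 3.
Byte at offset 31: 0xF0 = 11110000 → 4-byte char (#10). Advance 4.
Byte at offset 35: 0xF3 = 11110011 → 4-byte char (#11). Advance 4.
Byte at offset 39: 0xF1 = 11110001 → 4-byte char (#12). Advance 4.
Reached end at offset 43 after 12 code points.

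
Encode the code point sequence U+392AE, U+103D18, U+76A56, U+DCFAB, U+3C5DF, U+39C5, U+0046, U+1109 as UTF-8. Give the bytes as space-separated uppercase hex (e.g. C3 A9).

U+392AE: 4-byte form → F0 B9 8A AE.
U+103D18: 4-byte form → F4 83 B4 98.
U+76A56: 4-byte form → F1 B6 A9 96.
U+DCFAB: 4-byte form → F3 9C BE AB.
U+3C5DF: 4-byte form → F0 BC 97 9F.
U+39C5: 3-byte form → E3 A7 85.
U+0046: 1-byte form → 46.
U+1109: 3-byte form → E1 84 89.
Concatenated (27 bytes): F0 B9 8A AE F4 83 B4 98 F1 B6 A9 96 F3 9C BE AB F0 BC 97 9F E3 A7 85 46 E1 84 89.

F0 B9 8A AE F4 83 B4 98 F1 B6 A9 96 F3 9C BE AB F0 BC 97 9F E3 A7 85 46 E1 84 89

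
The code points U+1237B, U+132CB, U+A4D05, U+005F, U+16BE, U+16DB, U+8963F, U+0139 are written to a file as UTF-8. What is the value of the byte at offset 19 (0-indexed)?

U+1237B → 4-byte form F0 92 8D BB at offsets 0–3.
U+132CB → 4-byte form F0 93 8B 8B at offsets 4–7.
U+A4D05 → 4-byte form F2 A4 B4 85 at offsets 8–11.
U+005F → 1-byte form 5F at offsets 12–12.
U+16BE → 3-byte form E1 9A BE at offsets 13–15.
U+16DB → 3-byte form E1 9B 9B at offsets 16–18.
U+8963F → 4-byte form F2 89 98 BF at offsets 19–22.
Offset 19 falls in char 7's range; it's byte 1 of F2 89 98 BF = 0xF2.

0xF2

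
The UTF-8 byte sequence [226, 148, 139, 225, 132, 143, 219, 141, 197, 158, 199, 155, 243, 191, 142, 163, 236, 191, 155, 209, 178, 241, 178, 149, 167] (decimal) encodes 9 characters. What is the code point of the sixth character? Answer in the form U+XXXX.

U+FF3A3

Offset 0: leading byte 0xE2 = 11100010 → 3-byte char #1 = E2 94 8B.
Offset 3: leading byte 0xE1 = 11100001 → 3-byte char #2 = E1 84 8F.
Offset 6: leading byte 0xDB = 11011011 → 2-byte char #3 = DB 8D.
Offset 8: leading byte 0xC5 = 11000101 → 2-byte char #4 = C5 9E.
Offset 10: leading byte 0xC7 = 11000111 → 2-byte char #5 = C7 9B.
Offset 12: leading byte 0xF3 = 11110011 → 4-byte char #6 = F3 BF 8E A3.
Leading byte 0xF3 = 11110011 matches 11110xxx → 4-byte sequence.
Byte 1: 0xF3 = 11110011, payload 011 (3 bits).
Byte 2: 0xBF = 10111111 (10xxxxxx ✓), payload 111111.
Byte 3: 0x8E = 10001110 (10xxxxxx ✓), payload 001110.
Byte 4: 0xA3 = 10100011 (10xxxxxx ✓), payload 100011.
Concatenate: 011111111001110100011 = 0xFF3A3 (21 bits → U+FF3A3).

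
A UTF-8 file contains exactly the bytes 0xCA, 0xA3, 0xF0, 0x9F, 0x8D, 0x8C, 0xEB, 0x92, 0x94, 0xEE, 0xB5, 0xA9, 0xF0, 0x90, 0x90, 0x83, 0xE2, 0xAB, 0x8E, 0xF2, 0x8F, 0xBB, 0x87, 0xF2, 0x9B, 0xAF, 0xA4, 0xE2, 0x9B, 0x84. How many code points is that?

9

Byte at offset 0: 0xCA = 11001010 → 2-byte char (#1). Advance 2.
Byte at offset 2: 0xF0 = 11110000 → 4-byte char (#2). Advance 4.
Byte at offset 6: 0xEB = 11101011 → 3-byte char (#3). Advance 3.
Byte at offset 9: 0xEE = 11101110 → 3-byte char (#4). Advance 3.
Byte at offset 12: 0xF0 = 11110000 → 4-byte char (#5). Advance 4.
Byte at offset 16: 0xE2 = 11100010 → 3-byte char (#6). Advance 3.
Byte at offset 19: 0xF2 = 11110010 → 4-byte char (#7). Advance 4.
Byte at offset 23: 0xF2 = 11110010 → 4-byte char (#8). Advance 4.
Byte at offset 27: 0xE2 = 11100010 → 3-byte char (#9). Advance 3.
Reached end at offset 30 after 9 code points.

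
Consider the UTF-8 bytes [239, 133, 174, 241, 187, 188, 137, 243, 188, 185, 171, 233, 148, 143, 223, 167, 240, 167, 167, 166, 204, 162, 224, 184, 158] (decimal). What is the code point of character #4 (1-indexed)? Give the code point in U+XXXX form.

U+950F

Offset 0: leading byte 0xEF = 11101111 → 3-byte char #1 = EF 85 AE.
Offset 3: leading byte 0xF1 = 11110001 → 4-byte char #2 = F1 BB BC 89.
Offset 7: leading byte 0xF3 = 11110011 → 4-byte char #3 = F3 BC B9 AB.
Offset 11: leading byte 0xE9 = 11101001 → 3-byte char #4 = E9 94 8F.
Leading byte 0xE9 = 11101001 matches 1110xxxx → 3-byte sequence.
Byte 1: 0xE9 = 11101001, payload 1001 (4 bits).
Byte 2: 0x94 = 10010100 (10xxxxxx ✓), payload 010100.
Byte 3: 0x8F = 10001111 (10xxxxxx ✓), payload 001111.
Concatenate: 1001010100001111 = 0x950F (16 bits → U+950F).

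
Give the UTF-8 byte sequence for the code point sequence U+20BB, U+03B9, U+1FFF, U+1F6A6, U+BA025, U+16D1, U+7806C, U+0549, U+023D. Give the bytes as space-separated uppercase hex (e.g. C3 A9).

U+20BB: 3-byte form → E2 82 BB.
U+03B9: 2-byte form → CE B9.
U+1FFF: 3-byte form → E1 BF BF.
U+1F6A6: 4-byte form → F0 9F 9A A6.
U+BA025: 4-byte form → F2 BA 80 A5.
U+16D1: 3-byte form → E1 9B 91.
U+7806C: 4-byte form → F1 B8 81 AC.
U+0549: 2-byte form → D5 89.
U+023D: 2-byte form → C8 BD.
Concatenated (27 bytes): E2 82 BB CE B9 E1 BF BF F0 9F 9A A6 F2 BA 80 A5 E1 9B 91 F1 B8 81 AC D5 89 C8 BD.

E2 82 BB CE B9 E1 BF BF F0 9F 9A A6 F2 BA 80 A5 E1 9B 91 F1 B8 81 AC D5 89 C8 BD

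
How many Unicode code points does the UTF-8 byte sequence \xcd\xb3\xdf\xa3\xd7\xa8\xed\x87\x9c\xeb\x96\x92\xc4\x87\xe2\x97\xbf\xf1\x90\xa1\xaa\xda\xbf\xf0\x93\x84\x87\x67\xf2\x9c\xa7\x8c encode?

12

Byte at offset 0: 0xCD = 11001101 → 2-byte char (#1). Advance 2.
Byte at offset 2: 0xDF = 11011111 → 2-byte char (#2). Advance 2.
Byte at offset 4: 0xD7 = 11010111 → 2-byte char (#3). Advance 2.
Byte at offset 6: 0xED = 11101101 → 3-byte char (#4). Advance 3.
Byte at offset 9: 0xEB = 11101011 → 3-byte char (#5). Advance 3.
Byte at offset 12: 0xC4 = 11000100 → 2-byte char (#6). Advance 2.
Byte at offset 14: 0xE2 = 11100010 → 3-byte char (#7). Advance 3.
Byte at offset 17: 0xF1 = 11110001 → 4-byte char (#8). Advance 4.
Byte at offset 21: 0xDA = 11011010 → 2-byte char (#9). Advance 2.
Byte at offset 23: 0xF0 = 11110000 → 4-byte char (#10). Advance 4.
Byte at offset 27: 0x67 = 01100111 → 1-byte char (#11). Advance 1.
Byte at offset 28: 0xF2 = 11110010 → 4-byte char (#12). Advance 4.
Reached end at offset 32 after 12 code points.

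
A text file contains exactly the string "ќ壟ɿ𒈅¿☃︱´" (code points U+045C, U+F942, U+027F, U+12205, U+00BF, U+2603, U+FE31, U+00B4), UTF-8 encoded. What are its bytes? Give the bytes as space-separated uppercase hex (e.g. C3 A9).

D1 9C EF A5 82 C9 BF F0 92 88 85 C2 BF E2 98 83 EF B8 B1 C2 B4

U+045C: 2-byte form → D1 9C.
U+F942: 3-byte form → EF A5 82.
U+027F: 2-byte form → C9 BF.
U+12205: 4-byte form → F0 92 88 85.
U+00BF: 2-byte form → C2 BF.
U+2603: 3-byte form → E2 98 83.
U+FE31: 3-byte form → EF B8 B1.
U+00B4: 2-byte form → C2 B4.
Concatenated (21 bytes): D1 9C EF A5 82 C9 BF F0 92 88 85 C2 BF E2 98 83 EF B8 B1 C2 B4.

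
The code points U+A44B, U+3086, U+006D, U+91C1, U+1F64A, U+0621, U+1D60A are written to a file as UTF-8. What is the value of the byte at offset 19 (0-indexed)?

0x8A

U+A44B → 3-byte form EA 91 8B at offsets 0–2.
U+3086 → 3-byte form E3 82 86 at offsets 3–5.
U+006D → 1-byte form 6D at offsets 6–6.
U+91C1 → 3-byte form E9 87 81 at offsets 7–9.
U+1F64A → 4-byte form F0 9F 99 8A at offsets 10–13.
U+0621 → 2-byte form D8 A1 at offsets 14–15.
U+1D60A → 4-byte form F0 9D 98 8A at offsets 16–19.
Offset 19 falls in char 7's range; it's byte 4 of F0 9D 98 8A = 0x8A.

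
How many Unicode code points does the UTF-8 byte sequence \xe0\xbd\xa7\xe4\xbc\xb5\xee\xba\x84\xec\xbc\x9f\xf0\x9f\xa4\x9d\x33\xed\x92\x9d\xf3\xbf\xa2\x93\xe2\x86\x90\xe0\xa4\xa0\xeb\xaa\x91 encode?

Byte at offset 0: 0xE0 = 11100000 → 3-byte char (#1). Advance 3.
Byte at offset 3: 0xE4 = 11100100 → 3-byte char (#2). Advance 3.
Byte at offset 6: 0xEE = 11101110 → 3-byte char (#3). Advance 3.
Byte at offset 9: 0xEC = 11101100 → 3-byte char (#4). Advance 3.
Byte at offset 12: 0xF0 = 11110000 → 4-byte char (#5). Advance 4.
Byte at offset 16: 0x33 = 00110011 → 1-byte char (#6). Advance 1.
Byte at offset 17: 0xED = 11101101 → 3-byte char (#7). Advance 3.
Byte at offset 20: 0xF3 = 11110011 → 4-byte char (#8). Advance 4.
Byte at offset 24: 0xE2 = 11100010 → 3-byte char (#9). Advance 3.
Byte at offset 27: 0xE0 = 11100000 → 3-byte char (#10). Advance 3.
Byte at offset 30: 0xEB = 11101011 → 3-byte char (#11). Advance 3.
Reached end at offset 33 after 11 code points.

11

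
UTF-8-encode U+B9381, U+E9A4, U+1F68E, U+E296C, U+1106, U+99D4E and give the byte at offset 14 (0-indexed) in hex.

0xAC

U+B9381 → 4-byte form F2 B9 8E 81 at offsets 0–3.
U+E9A4 → 3-byte form EE A6 A4 at offsets 4–6.
U+1F68E → 4-byte form F0 9F 9A 8E at offsets 7–10.
U+E296C → 4-byte form F3 A2 A5 AC at offsets 11–14.
Offset 14 falls in char 4's range; it's byte 4 of F3 A2 A5 AC = 0xAC.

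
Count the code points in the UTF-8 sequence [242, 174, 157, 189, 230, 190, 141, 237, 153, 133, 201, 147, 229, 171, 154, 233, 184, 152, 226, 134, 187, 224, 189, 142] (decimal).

Byte at offset 0: 0xF2 = 11110010 → 4-byte char (#1). Advance 4.
Byte at offset 4: 0xE6 = 11100110 → 3-byte char (#2). Advance 3.
Byte at offset 7: 0xED = 11101101 → 3-byte char (#3). Advance 3.
Byte at offset 10: 0xC9 = 11001001 → 2-byte char (#4). Advance 2.
Byte at offset 12: 0xE5 = 11100101 → 3-byte char (#5). Advance 3.
Byte at offset 15: 0xE9 = 11101001 → 3-byte char (#6). Advance 3.
Byte at offset 18: 0xE2 = 11100010 → 3-byte char (#7). Advance 3.
Byte at offset 21: 0xE0 = 11100000 → 3-byte char (#8). Advance 3.
Reached end at offset 24 after 8 code points.

8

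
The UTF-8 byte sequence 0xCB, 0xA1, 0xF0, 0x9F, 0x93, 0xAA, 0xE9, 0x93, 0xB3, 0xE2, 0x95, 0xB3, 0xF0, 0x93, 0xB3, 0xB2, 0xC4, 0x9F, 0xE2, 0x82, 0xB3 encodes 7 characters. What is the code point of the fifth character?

Offset 0: leading byte 0xCB = 11001011 → 2-byte char #1 = CB A1.
Offset 2: leading byte 0xF0 = 11110000 → 4-byte char #2 = F0 9F 93 AA.
Offset 6: leading byte 0xE9 = 11101001 → 3-byte char #3 = E9 93 B3.
Offset 9: leading byte 0xE2 = 11100010 → 3-byte char #4 = E2 95 B3.
Offset 12: leading byte 0xF0 = 11110000 → 4-byte char #5 = F0 93 B3 B2.
Leading byte 0xF0 = 11110000 matches 11110xxx → 4-byte sequence.
Byte 1: 0xF0 = 11110000, payload 000 (3 bits).
Byte 2: 0x93 = 10010011 (10xxxxxx ✓), payload 010011.
Byte 3: 0xB3 = 10110011 (10xxxxxx ✓), payload 110011.
Byte 4: 0xB2 = 10110010 (10xxxxxx ✓), payload 110010.
Concatenate: 000010011110011110010 = 0x13CF2 (21 bits → U+13CF2).

U+13CF2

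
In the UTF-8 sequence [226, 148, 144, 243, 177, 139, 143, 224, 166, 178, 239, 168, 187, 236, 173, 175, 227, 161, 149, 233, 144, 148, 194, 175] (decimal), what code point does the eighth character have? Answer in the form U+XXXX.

Offset 0: leading byte 0xE2 = 11100010 → 3-byte char #1 = E2 94 90.
Offset 3: leading byte 0xF3 = 11110011 → 4-byte char #2 = F3 B1 8B 8F.
Offset 7: leading byte 0xE0 = 11100000 → 3-byte char #3 = E0 A6 B2.
Offset 10: leading byte 0xEF = 11101111 → 3-byte char #4 = EF A8 BB.
Offset 13: leading byte 0xEC = 11101100 → 3-byte char #5 = EC AD AF.
Offset 16: leading byte 0xE3 = 11100011 → 3-byte char #6 = E3 A1 95.
Offset 19: leading byte 0xE9 = 11101001 → 3-byte char #7 = E9 90 94.
Offset 22: leading byte 0xC2 = 11000010 → 2-byte char #8 = C2 AF.
Leading byte 0xC2 = 11000010 matches 110xxxxx → 2-byte sequence.
Byte 1: 0xC2 = 11000010, payload 00010 (5 bits).
Byte 2: 0xAF = 10101111 (10xxxxxx ✓), payload 101111.
Concatenate: 00010101111 = 0xAF (11 bits → U+00AF).

U+00AF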